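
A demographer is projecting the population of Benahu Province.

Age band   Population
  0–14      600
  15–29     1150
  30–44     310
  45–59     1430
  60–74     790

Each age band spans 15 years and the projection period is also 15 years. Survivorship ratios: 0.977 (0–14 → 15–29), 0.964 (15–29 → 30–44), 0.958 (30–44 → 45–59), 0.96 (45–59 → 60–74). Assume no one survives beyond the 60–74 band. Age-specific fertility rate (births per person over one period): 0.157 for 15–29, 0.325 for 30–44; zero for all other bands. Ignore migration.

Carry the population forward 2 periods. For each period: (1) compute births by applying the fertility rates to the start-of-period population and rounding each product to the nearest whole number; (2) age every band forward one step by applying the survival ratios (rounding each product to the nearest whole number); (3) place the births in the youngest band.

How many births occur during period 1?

Call the bands 1 to 5, youngest first.
After projecting period 1:
Births: 1150 × 0.157 = 181 ; 310 × 0.325 = 101 — total 282
Band 2: 600 × 0.977 = 586
Band 3: 1150 × 0.964 = 1109
Band 4: 310 × 0.958 = 297
Band 5: 1430 × 0.96 = 1373
Giving 282 / 586 / 1109 / 297 / 1373.

282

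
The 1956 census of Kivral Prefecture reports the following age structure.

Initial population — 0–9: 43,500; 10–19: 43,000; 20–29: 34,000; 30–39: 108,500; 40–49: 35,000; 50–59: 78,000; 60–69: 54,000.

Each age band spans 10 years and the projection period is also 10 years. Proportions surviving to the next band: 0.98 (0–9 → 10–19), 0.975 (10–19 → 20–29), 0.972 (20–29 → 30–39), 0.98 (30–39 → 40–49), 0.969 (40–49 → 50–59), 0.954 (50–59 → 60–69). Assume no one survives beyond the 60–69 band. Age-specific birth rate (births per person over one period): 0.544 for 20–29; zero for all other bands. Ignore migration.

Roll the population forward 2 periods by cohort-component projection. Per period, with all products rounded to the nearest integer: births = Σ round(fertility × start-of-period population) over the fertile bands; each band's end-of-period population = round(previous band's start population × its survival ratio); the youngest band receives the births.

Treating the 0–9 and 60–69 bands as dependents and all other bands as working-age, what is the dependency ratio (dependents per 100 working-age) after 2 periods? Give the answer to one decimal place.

(Groups numbered youngest = 1 to oldest = 7.)
Period 1.
Births: 34000 × 0.544 = 18496
Group 2: 43500 × 0.98 = 42630
Group 3: 43000 × 0.975 = 41925
Group 4: 34000 × 0.972 = 33048
Group 5: 108500 × 0.98 = 106330
Group 6: 35000 × 0.969 = 33915
Group 7: 78000 × 0.954 = 74412
End of period: [18496, 42630, 41925, 33048, 106330, 33915, 74412]
Period 2.
Births: 41925 × 0.544 = 22807
Group 2: 18496 × 0.98 = 18126
Group 3: 42630 × 0.975 = 41564
Group 4: 41925 × 0.972 = 40751
Group 5: 33048 × 0.98 = 32387
Group 6: 106330 × 0.969 = 103034
Group 7: 33915 × 0.954 = 32355
End of period: [22807, 18126, 41564, 40751, 32387, 103034, 32355]
Dependents (band 0–9 + band 60–69) = 22807 + 32355 = 55162; working-age = 235862; ratio = 55162/235862 × 100 = 23.4

23.4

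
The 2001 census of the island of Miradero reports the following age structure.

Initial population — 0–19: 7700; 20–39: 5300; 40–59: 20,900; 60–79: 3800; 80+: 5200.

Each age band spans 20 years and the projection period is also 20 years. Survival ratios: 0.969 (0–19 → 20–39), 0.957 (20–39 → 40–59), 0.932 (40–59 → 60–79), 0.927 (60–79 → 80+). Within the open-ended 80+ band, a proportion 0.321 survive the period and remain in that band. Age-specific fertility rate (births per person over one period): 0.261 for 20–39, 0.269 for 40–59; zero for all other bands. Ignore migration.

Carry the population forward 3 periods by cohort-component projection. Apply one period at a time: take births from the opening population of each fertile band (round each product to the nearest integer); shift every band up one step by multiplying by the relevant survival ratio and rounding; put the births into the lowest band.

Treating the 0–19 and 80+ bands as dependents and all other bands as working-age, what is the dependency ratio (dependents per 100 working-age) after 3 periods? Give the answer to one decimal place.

(Groups numbered youngest = 1 to oldest = 5.)
Period 1:
Births: 5300 × 0.261 = 1383  |  20900 × 0.269 = 5622 — total 7005
Group 2: 7700 × 0.969 = 7461
Group 3: 5300 × 0.957 = 5072
Group 4: 20900 × 0.932 = 19479
Group 5: 3800 × 0.927 + 5200 × 0.321 = 3523 + 1669 = 5192
→ [7005, 7461, 5072, 19479, 5192]
Period 2:
Births: 7461 × 0.261 = 1947  |  5072 × 0.269 = 1364 — total 3311
Group 2: 7005 × 0.969 = 6788
Group 3: 7461 × 0.957 = 7140
Group 4: 5072 × 0.932 = 4727
Group 5: 19479 × 0.927 + 5192 × 0.321 = 18057 + 1667 = 19724
→ [3311, 6788, 7140, 4727, 19724]
Period 3:
Births: 6788 × 0.261 = 1772  |  7140 × 0.269 = 1921 — total 3693
Group 2: 3311 × 0.969 = 3208
Group 3: 6788 × 0.957 = 6496
Group 4: 7140 × 0.932 = 6654
Group 5: 4727 × 0.927 + 19724 × 0.321 = 4382 + 6331 = 10713
→ [3693, 3208, 6496, 6654, 10713]
Dependents (band 0–19 + band 80+) = 3693 + 10713 = 14406; working-age = 16358; ratio = 14406/16358 × 100 = 88.1

88.1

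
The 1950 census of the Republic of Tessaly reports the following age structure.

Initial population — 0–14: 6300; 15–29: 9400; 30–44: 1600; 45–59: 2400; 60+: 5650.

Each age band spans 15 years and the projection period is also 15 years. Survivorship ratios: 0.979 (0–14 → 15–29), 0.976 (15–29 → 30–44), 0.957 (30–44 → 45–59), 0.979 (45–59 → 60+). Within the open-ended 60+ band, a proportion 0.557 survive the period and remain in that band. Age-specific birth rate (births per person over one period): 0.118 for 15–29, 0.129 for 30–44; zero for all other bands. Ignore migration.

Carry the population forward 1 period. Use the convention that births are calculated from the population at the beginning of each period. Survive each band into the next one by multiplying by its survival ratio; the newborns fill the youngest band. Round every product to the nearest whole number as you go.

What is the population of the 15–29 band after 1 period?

6168

(Groups numbered youngest = 1 to oldest = 5.)
[period 1]
Births: 9400 * 0.118 = 1109 ; 1600 * 0.129 = 206 → 1315
Group 2: 6300 * 0.979 = 6168
Group 3: 9400 * 0.976 = 9174
Group 4: 1600 * 0.957 = 1531
Group 5: 2400 * 0.979 + 5650 * 0.557 = 2350 + 3147 = 5497
Giving 1315 / 6168 / 9174 / 1531 / 5497.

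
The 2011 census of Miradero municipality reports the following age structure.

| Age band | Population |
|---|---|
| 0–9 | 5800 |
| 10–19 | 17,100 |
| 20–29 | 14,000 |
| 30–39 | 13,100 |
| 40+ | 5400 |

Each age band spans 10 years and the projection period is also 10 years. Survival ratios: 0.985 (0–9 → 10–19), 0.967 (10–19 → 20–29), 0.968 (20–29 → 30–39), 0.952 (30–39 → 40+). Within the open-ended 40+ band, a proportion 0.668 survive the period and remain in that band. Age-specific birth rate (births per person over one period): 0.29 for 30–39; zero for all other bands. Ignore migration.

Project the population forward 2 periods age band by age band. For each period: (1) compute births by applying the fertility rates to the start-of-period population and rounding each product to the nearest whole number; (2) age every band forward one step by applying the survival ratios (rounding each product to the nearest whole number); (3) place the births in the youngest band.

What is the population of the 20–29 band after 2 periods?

5524

— Period 1 —
Births: 13100 × 0.29 = 3799
10–19: 5800 × 0.985 = 5713
20–29: 17100 × 0.967 = 16536
30–39: 14000 × 0.968 = 13552
40+: 13100 × 0.952 + 5400 × 0.668 = 12471 + 3607 = 16078
Population now: 0–9=3799, 10–19=5713, 20–29=16536, 30–39=13552, 40+=16078
— Period 2 —
Births: 13552 × 0.29 = 3930
10–19: 3799 × 0.985 = 3742
20–29: 5713 × 0.967 = 5524
30–39: 16536 × 0.968 = 16007
40+: 13552 × 0.952 + 16078 × 0.668 = 12902 + 10740 = 23642
Population now: 0–9=3930, 10–19=3742, 20–29=5524, 30–39=16007, 40+=23642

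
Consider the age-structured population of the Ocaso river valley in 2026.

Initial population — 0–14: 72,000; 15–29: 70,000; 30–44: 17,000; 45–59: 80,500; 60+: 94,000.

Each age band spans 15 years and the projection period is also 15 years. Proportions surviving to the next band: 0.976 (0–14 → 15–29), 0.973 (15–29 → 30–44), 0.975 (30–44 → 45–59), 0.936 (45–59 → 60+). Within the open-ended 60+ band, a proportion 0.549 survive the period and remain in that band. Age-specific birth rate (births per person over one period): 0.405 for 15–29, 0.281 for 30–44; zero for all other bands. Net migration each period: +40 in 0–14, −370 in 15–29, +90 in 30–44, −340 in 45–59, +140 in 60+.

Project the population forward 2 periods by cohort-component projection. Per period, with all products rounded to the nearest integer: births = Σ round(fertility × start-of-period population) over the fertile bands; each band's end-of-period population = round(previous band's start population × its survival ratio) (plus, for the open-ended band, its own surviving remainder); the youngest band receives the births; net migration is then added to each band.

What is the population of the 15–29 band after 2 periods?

(Groups numbered youngest = 1 to oldest = 5.)
Period 1.
Births: 70000 × 0.405 = 28350 ; 17000 × 0.281 = 4777 ⇒ total 33127
Group 2: 72000 × 0.976 = 70272
Group 3: 70000 × 0.973 = 68110
Group 4: 17000 × 0.975 = 16575
Group 5: 80500 × 0.936 + 94000 × 0.549 = 75348 + 51606 = 126954
Net migration: Group 1 + 40 → 33167; Group 2 − 370 → 69902; Group 3 + 90 → 68200; Group 4 − 340 → 16235; Group 5 + 140 → 127094
Giving 33167 / 69902 / 68200 / 16235 / 127094.
Period 2.
Births: 69902 × 0.405 = 28310 ; 68200 × 0.281 = 19164 ⇒ total 47474
Group 2: 33167 × 0.976 = 32371
Group 3: 69902 × 0.973 = 68015
Group 4: 68200 × 0.975 = 66495
Group 5: 16235 × 0.936 + 127094 × 0.549 = 15196 + 69775 = 84971
Net migration: Group 1 + 40 → 47514; Group 2 − 370 → 32001; Group 3 + 90 → 68105; Group 4 − 340 → 66155; Group 5 + 140 → 85111
Giving 47514 / 32001 / 68105 / 66155 / 85111.

32001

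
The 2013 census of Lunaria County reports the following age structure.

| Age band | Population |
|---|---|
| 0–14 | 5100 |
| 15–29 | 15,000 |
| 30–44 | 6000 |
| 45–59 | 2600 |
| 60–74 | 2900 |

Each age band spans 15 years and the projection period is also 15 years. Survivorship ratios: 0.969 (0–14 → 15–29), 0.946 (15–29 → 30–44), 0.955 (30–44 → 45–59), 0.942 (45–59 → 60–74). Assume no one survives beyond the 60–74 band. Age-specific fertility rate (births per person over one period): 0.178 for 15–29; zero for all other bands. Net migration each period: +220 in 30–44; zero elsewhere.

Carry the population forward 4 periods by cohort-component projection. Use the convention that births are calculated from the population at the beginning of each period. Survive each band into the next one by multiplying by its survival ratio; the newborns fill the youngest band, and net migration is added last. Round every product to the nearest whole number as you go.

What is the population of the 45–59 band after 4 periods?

Period 1:
Births: 15000 * 0.178 = 2670
15–29: 5100 * 0.969 = 4942
30–44: 15000 * 0.946 = 14190
45–59: 6000 * 0.955 = 5730
60–74: 2600 * 0.942 = 2449
Net migration: 30–44 + 220 → 14410
Population now: 0–14=2670, 15–29=4942, 30–44=14410, 45–59=5730, 60–74=2449
Period 2:
Births: 4942 * 0.178 = 880
15–29: 2670 * 0.969 = 2587
30–44: 4942 * 0.946 = 4675
45–59: 14410 * 0.955 = 13762
60–74: 5730 * 0.942 = 5398
Net migration: 30–44 + 220 → 4895
Population now: 0–14=880, 15–29=2587, 30–44=4895, 45–59=13762, 60–74=5398
Period 3:
Births: 2587 * 0.178 = 460
15–29: 880 * 0.969 = 853
30–44: 2587 * 0.946 = 2447
45–59: 4895 * 0.955 = 4675
60–74: 13762 * 0.942 = 12964
Net migration: 30–44 + 220 → 2667
Population now: 0–14=460, 15–29=853, 30–44=2667, 45–59=4675, 60–74=12964
Period 4:
Births: 853 * 0.178 = 152
15–29: 460 * 0.969 = 446
30–44: 853 * 0.946 = 807
45–59: 2667 * 0.955 = 2547
60–74: 4675 * 0.942 = 4404
Net migration: 30–44 + 220 → 1027
Population now: 0–14=152, 15–29=446, 30–44=1027, 45–59=2547, 60–74=4404

2547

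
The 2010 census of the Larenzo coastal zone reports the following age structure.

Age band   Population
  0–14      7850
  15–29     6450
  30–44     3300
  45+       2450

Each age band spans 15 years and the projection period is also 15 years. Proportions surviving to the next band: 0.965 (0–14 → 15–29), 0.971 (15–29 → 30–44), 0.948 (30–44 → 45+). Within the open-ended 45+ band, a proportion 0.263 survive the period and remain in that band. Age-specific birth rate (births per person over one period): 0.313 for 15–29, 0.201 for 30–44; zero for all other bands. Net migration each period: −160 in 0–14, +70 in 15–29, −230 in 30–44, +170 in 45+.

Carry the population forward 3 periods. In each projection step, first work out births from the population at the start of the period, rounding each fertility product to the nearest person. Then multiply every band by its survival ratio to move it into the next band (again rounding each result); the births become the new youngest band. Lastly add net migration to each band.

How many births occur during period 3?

2230

(Groups numbered youngest = 1 to oldest = 4.)
After projecting period 1:
Births: 6450 * 0.313 = 2019  |  3300 * 0.201 = 663 ⇒ total 2682
Group 2: 7850 * 0.965 = 7575
Group 3: 6450 * 0.971 = 6263
Group 4: 3300 * 0.948 + 2450 * 0.263 = 3128 + 644 = 3772
Net migration: Group 1 − 160 → 2522; Group 2 + 70 → 7645; Group 3 − 230 → 6033; Group 4 + 170 → 3942
Population now: 0–14=2522, 15–29=7645, 30–44=6033, 45+=3942
After projecting period 2:
Births: 7645 * 0.313 = 2393  |  6033 * 0.201 = 1213 ⇒ total 3606
Group 2: 2522 * 0.965 = 2434
Group 3: 7645 * 0.971 = 7423
Group 4: 6033 * 0.948 + 3942 * 0.263 = 5719 + 1037 = 6756
Net migration: Group 1 − 160 → 3446; Group 2 + 70 → 2504; Group 3 − 230 → 7193; Group 4 + 170 → 6926
Population now: 0–14=3446, 15–29=2504, 30–44=7193, 45+=6926
After projecting period 3:
Births: 2504 * 0.313 = 784  |  7193 * 0.201 = 1446 ⇒ total 2230
Group 2: 3446 * 0.965 = 3325
Group 3: 2504 * 0.971 = 2431
Group 4: 7193 * 0.948 + 6926 * 0.263 = 6819 + 1822 = 8641
Net migration: Group 1 − 160 → 2070; Group 2 + 70 → 3395; Group 3 − 230 → 2201; Group 4 + 170 → 8811
Population now: 0–14=2070, 15–29=3395, 30–44=2201, 45+=8811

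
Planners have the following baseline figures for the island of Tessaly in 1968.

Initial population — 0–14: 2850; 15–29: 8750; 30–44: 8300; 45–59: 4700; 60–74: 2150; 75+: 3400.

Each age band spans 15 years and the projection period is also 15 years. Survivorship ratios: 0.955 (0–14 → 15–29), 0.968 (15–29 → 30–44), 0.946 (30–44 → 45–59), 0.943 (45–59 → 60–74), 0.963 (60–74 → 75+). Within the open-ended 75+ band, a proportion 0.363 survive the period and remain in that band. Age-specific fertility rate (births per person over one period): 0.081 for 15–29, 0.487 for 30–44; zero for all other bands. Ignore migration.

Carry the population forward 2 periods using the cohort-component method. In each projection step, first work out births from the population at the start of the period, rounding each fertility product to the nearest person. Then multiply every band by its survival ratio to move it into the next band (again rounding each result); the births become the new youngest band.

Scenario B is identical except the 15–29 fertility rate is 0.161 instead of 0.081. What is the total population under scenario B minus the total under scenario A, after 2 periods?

887

— Period 1 —
Births: 8750 × 0.081 = 709 ; 8300 × 0.487 = 4042 → 4751
15–29: 2850 × 0.955 = 2722
30–44: 8750 × 0.968 = 8470
45–59: 8300 × 0.946 = 7852
60–74: 4700 × 0.943 = 4432
75+: 2150 × 0.963 + 3400 × 0.363 = 2070 + 1234 = 3304
→ [4751, 2722, 8470, 7852, 4432, 3304]
— Period 2 —
Births: 2722 × 0.081 = 220 ; 8470 × 0.487 = 4125 → 4345
15–29: 4751 × 0.955 = 4537
30–44: 2722 × 0.968 = 2635
45–59: 8470 × 0.946 = 8013
60–74: 7852 × 0.943 = 7404
75+: 4432 × 0.963 + 3304 × 0.363 = 4268 + 1199 = 5467
→ [4345, 4537, 2635, 8013, 7404, 5467]
Scenario A total after 2 periods: 32401
Scenario B projection —
— Period 1 —
Births: 8750 × 0.161 = 1409 ; 8300 × 0.487 = 4042 → 5451
15–29: 2850 × 0.955 = 2722
30–44: 8750 × 0.968 = 8470
45–59: 8300 × 0.946 = 7852
60–74: 4700 × 0.943 = 4432
75+: 2150 × 0.963 + 3400 × 0.363 = 2070 + 1234 = 3304
→ [5451, 2722, 8470, 7852, 4432, 3304]
— Period 2 —
Births: 2722 × 0.161 = 438 ; 8470 × 0.487 = 4125 → 4563
15–29: 5451 × 0.955 = 5206
30–44: 2722 × 0.968 = 2635
45–59: 8470 × 0.946 = 8013
60–74: 7852 × 0.943 = 7404
75+: 4432 × 0.963 + 3304 × 0.363 = 4268 + 1199 = 5467
→ [4563, 5206, 2635, 8013, 7404, 5467]
Scenario B total after 2 periods: 33288
Difference B − A = 33288 − 32401 = 887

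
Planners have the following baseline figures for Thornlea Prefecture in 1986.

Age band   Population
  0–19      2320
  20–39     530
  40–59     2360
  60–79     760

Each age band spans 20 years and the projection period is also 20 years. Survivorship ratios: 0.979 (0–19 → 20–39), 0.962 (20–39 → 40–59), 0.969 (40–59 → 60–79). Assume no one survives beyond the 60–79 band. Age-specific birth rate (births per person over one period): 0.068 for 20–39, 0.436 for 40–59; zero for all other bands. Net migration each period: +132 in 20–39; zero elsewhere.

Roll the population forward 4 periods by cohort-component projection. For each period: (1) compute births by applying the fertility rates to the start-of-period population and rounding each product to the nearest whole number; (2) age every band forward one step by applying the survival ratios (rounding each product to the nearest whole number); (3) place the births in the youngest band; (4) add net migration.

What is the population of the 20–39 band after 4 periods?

— Period 1 —
Births: 530 × 0.068 = 36  |  2360 × 0.436 = 1029 → 1065
20–39: 2320 × 0.979 = 2271
40–59: 530 × 0.962 = 510
60–79: 2360 × 0.969 = 2287
Net migration: 20–39 + 132 → 2403
End of period: [1065, 2403, 510, 2287]
— Period 2 —
Births: 2403 × 0.068 = 163  |  510 × 0.436 = 222 → 385
20–39: 1065 × 0.979 = 1043
40–59: 2403 × 0.962 = 2312
60–79: 510 × 0.969 = 494
Net migration: 20–39 + 132 → 1175
End of period: [385, 1175, 2312, 494]
— Period 3 —
Births: 1175 × 0.068 = 80  |  2312 × 0.436 = 1008 → 1088
20–39: 385 × 0.979 = 377
40–59: 1175 × 0.962 = 1130
60–79: 2312 × 0.969 = 2240
Net migration: 20–39 + 132 → 509
End of period: [1088, 509, 1130, 2240]
— Period 4 —
Births: 509 × 0.068 = 35  |  1130 × 0.436 = 493 → 528
20–39: 1088 × 0.979 = 1065
40–59: 509 × 0.962 = 490
60–79: 1130 × 0.969 = 1095
Net migration: 20–39 + 132 → 1197
End of period: [528, 1197, 490, 1095]

1197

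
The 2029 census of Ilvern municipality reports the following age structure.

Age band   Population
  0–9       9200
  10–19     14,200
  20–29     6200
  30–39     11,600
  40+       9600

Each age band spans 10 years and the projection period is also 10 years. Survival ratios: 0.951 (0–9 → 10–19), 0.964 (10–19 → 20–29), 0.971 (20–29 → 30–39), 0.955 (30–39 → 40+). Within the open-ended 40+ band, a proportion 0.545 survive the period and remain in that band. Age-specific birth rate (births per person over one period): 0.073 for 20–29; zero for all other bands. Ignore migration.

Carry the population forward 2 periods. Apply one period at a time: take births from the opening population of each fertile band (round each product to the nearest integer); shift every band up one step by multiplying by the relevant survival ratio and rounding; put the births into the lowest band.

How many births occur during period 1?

453

Period 1.
Births: 6200 * 0.073 = 453
10–19: 9200 * 0.951 = 8749
20–29: 14200 * 0.964 = 13689
30–39: 6200 * 0.971 = 6020
40+: 11600 * 0.955 + 9600 * 0.545 = 11078 + 5232 = 16310
Population now: 0–9=453, 10–19=8749, 20–29=13689, 30–39=6020, 40+=16310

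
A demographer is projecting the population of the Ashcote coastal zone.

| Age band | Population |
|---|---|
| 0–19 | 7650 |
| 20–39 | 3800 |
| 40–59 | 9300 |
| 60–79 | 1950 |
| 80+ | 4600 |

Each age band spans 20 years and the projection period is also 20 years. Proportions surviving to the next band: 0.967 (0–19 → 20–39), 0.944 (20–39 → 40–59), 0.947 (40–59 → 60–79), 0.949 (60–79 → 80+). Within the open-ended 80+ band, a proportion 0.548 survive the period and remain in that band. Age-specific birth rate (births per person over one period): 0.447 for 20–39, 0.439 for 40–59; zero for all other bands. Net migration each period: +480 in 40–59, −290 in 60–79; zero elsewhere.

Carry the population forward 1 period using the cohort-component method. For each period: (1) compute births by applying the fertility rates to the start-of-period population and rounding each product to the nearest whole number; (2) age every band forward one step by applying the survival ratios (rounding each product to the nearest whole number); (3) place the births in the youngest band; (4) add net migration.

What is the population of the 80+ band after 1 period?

4372

— Period 1 —
Births: 3800 * 0.447 = 1699 ; 9300 * 0.439 = 4083 → total 5782
20–39: 7650 * 0.967 = 7398
40–59: 3800 * 0.944 = 3587
60–79: 9300 * 0.947 = 8807
80+: 1950 * 0.949 + 4600 * 0.548 = 1851 + 2521 = 4372
Net migration: 40–59 + 480 → 4067; 60–79 − 290 → 8517
Giving 5782 / 7398 / 4067 / 8517 / 4372.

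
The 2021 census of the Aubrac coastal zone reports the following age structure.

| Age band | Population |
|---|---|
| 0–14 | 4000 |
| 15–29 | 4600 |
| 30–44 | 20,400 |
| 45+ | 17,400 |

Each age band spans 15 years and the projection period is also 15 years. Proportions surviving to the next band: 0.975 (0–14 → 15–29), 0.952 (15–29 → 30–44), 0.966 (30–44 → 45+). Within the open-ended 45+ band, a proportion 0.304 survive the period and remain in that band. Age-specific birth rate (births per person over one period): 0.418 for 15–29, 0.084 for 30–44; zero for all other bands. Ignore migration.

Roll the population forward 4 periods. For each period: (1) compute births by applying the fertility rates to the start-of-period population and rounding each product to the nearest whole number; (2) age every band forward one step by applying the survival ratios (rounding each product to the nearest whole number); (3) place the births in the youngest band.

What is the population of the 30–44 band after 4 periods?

1854

(Groups numbered youngest = 1 to oldest = 4.)
[period 1]
Births: 4600 * 0.418 = 1923 ; 20400 * 0.084 = 1714 ⇒ total 3637
Group 2: 4000 * 0.975 = 3900
Group 3: 4600 * 0.952 = 4379
Group 4: 20400 * 0.966 + 17400 * 0.304 = 19706 + 5290 = 24996
End of period: [3637, 3900, 4379, 24996]
[period 2]
Births: 3900 * 0.418 = 1630 ; 4379 * 0.084 = 368 ⇒ total 1998
Group 2: 3637 * 0.975 = 3546
Group 3: 3900 * 0.952 = 3713
Group 4: 4379 * 0.966 + 24996 * 0.304 = 4230 + 7599 = 11829
End of period: [1998, 3546, 3713, 11829]
[period 3]
Births: 3546 * 0.418 = 1482 ; 3713 * 0.084 = 312 ⇒ total 1794
Group 2: 1998 * 0.975 = 1948
Group 3: 3546 * 0.952 = 3376
Group 4: 3713 * 0.966 + 11829 * 0.304 = 3587 + 3596 = 7183
End of period: [1794, 1948, 3376, 7183]
[period 4]
Births: 1948 * 0.418 = 814 ; 3376 * 0.084 = 284 ⇒ total 1098
Group 2: 1794 * 0.975 = 1749
Group 3: 1948 * 0.952 = 1854
Group 4: 3376 * 0.966 + 7183 * 0.304 = 3261 + 2184 = 5445
End of period: [1098, 1749, 1854, 5445]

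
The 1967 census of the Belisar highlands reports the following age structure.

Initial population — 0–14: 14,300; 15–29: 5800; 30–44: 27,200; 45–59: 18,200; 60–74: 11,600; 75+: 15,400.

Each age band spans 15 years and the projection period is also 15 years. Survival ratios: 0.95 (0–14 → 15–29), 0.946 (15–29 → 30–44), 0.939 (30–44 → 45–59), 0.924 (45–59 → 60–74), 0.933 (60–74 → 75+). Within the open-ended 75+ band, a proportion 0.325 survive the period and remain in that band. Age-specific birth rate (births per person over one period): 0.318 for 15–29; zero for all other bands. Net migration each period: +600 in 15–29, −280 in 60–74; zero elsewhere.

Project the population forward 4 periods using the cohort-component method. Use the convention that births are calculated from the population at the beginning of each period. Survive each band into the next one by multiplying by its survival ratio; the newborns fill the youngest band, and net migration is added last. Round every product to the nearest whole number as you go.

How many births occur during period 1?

(Groups numbered youngest = 1 to oldest = 6.)
Period 1.
Births: 5800 × 0.318 = 1844
Group 2: 14300 × 0.95 = 13585
Group 3: 5800 × 0.946 = 5487
Group 4: 27200 × 0.939 = 25541
Group 5: 18200 × 0.924 = 16817
Group 6: 11600 × 0.933 + 15400 × 0.325 = 10823 + 5005 = 15828
Net migration: Group 2 + 600 → 14185; Group 5 − 280 → 16537
End of period: [1844, 14185, 5487, 25541, 16537, 15828]

1844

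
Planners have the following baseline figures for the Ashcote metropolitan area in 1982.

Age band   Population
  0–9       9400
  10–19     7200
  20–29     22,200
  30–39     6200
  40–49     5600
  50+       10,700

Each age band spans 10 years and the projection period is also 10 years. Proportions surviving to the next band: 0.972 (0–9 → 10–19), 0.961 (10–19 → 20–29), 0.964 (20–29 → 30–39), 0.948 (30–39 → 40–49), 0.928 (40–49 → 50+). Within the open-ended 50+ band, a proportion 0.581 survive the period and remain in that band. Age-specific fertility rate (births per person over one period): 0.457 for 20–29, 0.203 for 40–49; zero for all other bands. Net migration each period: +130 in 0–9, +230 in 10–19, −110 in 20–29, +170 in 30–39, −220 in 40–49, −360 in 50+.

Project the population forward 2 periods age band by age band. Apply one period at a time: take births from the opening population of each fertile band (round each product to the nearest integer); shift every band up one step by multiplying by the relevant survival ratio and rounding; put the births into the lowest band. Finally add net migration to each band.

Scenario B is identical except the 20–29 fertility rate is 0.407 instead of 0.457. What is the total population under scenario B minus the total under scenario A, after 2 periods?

-1419

(Bands numbered youngest = 1 to oldest = 6.)
After projecting period 1:
Births: 22200 × 0.457 = 10145 ; 5600 × 0.203 = 1137 → total 11282
Band 2: 9400 × 0.972 = 9137
Band 3: 7200 × 0.961 = 6919
Band 4: 22200 × 0.964 = 21401
Band 5: 6200 × 0.948 = 5878
Band 6: 5600 × 0.928 + 10700 × 0.581 = 5197 + 6217 = 11414
Net migration: Band 1 + 130 → 11412; Band 2 + 230 → 9367; Band 3 − 110 → 6809; Band 4 + 170 → 21571; Band 5 − 220 → 5658; Band 6 − 360 → 11054
End of period: [11412, 9367, 6809, 21571, 5658, 11054]
After projecting period 2:
Births: 6809 × 0.457 = 3112 ; 5658 × 0.203 = 1149 → total 4261
Band 2: 11412 × 0.972 = 11092
Band 3: 9367 × 0.961 = 9002
Band 4: 6809 × 0.964 = 6564
Band 5: 21571 × 0.948 = 20449
Band 6: 5658 × 0.928 + 11054 × 0.581 = 5251 + 6422 = 11673
Net migration: Band 1 + 130 → 4391; Band 2 + 230 → 11322; Band 3 − 110 → 8892; Band 4 + 170 → 6734; Band 5 − 220 → 20229; Band 6 − 360 → 11313
End of period: [4391, 11322, 8892, 6734, 20229, 11313]
Scenario A total after 2 periods: 62881
Scenario B projection —
After projecting period 1:
Births: 22200 × 0.407 = 9035 ; 5600 × 0.203 = 1137 → total 10172
Band 2: 9400 × 0.972 = 9137
Band 3: 7200 × 0.961 = 6919
Band 4: 22200 × 0.964 = 21401
Band 5: 6200 × 0.948 = 5878
Band 6: 5600 × 0.928 + 10700 × 0.581 = 5197 + 6217 = 11414
Net migration: Band 1 + 130 → 10302; Band 2 + 230 → 9367; Band 3 − 110 → 6809; Band 4 + 170 → 21571; Band 5 − 220 → 5658; Band 6 − 360 → 11054
End of period: [10302, 9367, 6809, 21571, 5658, 11054]
After projecting period 2:
Births: 6809 × 0.407 = 2771 ; 5658 × 0.203 = 1149 → total 3920
Band 2: 10302 × 0.972 = 10014
Band 3: 9367 × 0.961 = 9002
Band 4: 6809 × 0.964 = 6564
Band 5: 21571 × 0.948 = 20449
Band 6: 5658 × 0.928 + 11054 × 0.581 = 5251 + 6422 = 11673
Net migration: Band 1 + 130 → 4050; Band 2 + 230 → 10244; Band 3 − 110 → 8892; Band 4 + 170 → 6734; Band 5 − 220 → 20229; Band 6 − 360 → 11313
End of period: [4050, 10244, 8892, 6734, 20229, 11313]
Scenario B total after 2 periods: 61462
Difference B − A = 61462 − 62881 = -1419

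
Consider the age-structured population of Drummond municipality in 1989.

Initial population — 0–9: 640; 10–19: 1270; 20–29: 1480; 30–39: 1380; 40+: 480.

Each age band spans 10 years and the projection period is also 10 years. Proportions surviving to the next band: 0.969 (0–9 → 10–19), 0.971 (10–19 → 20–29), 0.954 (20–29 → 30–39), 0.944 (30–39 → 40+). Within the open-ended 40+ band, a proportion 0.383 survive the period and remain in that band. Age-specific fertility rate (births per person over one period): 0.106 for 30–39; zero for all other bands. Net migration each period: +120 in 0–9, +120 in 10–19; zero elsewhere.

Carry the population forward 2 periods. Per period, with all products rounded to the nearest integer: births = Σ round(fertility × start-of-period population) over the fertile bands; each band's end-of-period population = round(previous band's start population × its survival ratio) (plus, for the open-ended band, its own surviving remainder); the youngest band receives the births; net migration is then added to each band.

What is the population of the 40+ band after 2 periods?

1903

Period 1:
Births: 1380 × 0.106 = 146
10–19: 640 × 0.969 = 620
20–29: 1270 × 0.971 = 1233
30–39: 1480 × 0.954 = 1412
40+: 1380 × 0.944 + 480 × 0.383 = 1303 + 184 = 1487
Net migration: 0–9 + 120 → 266; 10–19 + 120 → 740
End of period: [266, 740, 1233, 1412, 1487]
Period 2:
Births: 1412 × 0.106 = 150
10–19: 266 × 0.969 = 258
20–29: 740 × 0.971 = 719
30–39: 1233 × 0.954 = 1176
40+: 1412 × 0.944 + 1487 × 0.383 = 1333 + 570 = 1903
Net migration: 0–9 + 120 → 270; 10–19 + 120 → 378
End of period: [270, 378, 719, 1176, 1903]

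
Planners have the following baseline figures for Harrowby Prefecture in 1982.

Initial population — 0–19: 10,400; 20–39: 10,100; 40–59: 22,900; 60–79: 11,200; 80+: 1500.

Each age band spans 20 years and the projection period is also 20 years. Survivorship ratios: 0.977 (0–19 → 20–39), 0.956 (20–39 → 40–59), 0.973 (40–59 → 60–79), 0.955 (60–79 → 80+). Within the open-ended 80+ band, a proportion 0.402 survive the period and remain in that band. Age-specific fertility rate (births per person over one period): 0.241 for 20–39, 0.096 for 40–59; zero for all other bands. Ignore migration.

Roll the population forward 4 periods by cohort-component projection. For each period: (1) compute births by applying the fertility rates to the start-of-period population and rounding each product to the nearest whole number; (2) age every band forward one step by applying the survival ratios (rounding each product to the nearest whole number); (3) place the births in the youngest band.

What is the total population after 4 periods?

Call the groups 1 to 5, youngest first.
Period 1:
Births: 10100 × 0.241 = 2434 ; 22900 × 0.096 = 2198 ⇒ total 4632
Group 2: 10400 × 0.977 = 10161
Group 3: 10100 × 0.956 = 9656
Group 4: 22900 × 0.973 = 22282
Group 5: 11200 × 0.955 + 1500 × 0.402 = 10696 + 603 = 11299
Giving 4632 / 10161 / 9656 / 22282 / 11299.
Period 2:
Births: 10161 × 0.241 = 2449 ; 9656 × 0.096 = 927 ⇒ total 3376
Group 2: 4632 × 0.977 = 4525
Group 3: 10161 × 0.956 = 9714
Group 4: 9656 × 0.973 = 9395
Group 5: 22282 × 0.955 + 11299 × 0.402 = 21279 + 4542 = 25821
Giving 3376 / 4525 / 9714 / 9395 / 25821.
Period 3:
Births: 4525 × 0.241 = 1091 ; 9714 × 0.096 = 933 ⇒ total 2024
Group 2: 3376 × 0.977 = 3298
Group 3: 4525 × 0.956 = 4326
Group 4: 9714 × 0.973 = 9452
Group 5: 9395 × 0.955 + 25821 × 0.402 = 8972 + 10380 = 19352
Giving 2024 / 3298 / 4326 / 9452 / 19352.
Period 4:
Births: 3298 × 0.241 = 795 ; 4326 × 0.096 = 415 ⇒ total 1210
Group 2: 2024 × 0.977 = 1977
Group 3: 3298 × 0.956 = 3153
Group 4: 4326 × 0.973 = 4209
Group 5: 9452 × 0.955 + 19352 × 0.402 = 9027 + 7780 = 16807
Giving 1210 / 1977 / 3153 / 4209 / 16807.
Total after period 4: 1210 + 1977 + 3153 + 4209 + 16807 = 27356

27356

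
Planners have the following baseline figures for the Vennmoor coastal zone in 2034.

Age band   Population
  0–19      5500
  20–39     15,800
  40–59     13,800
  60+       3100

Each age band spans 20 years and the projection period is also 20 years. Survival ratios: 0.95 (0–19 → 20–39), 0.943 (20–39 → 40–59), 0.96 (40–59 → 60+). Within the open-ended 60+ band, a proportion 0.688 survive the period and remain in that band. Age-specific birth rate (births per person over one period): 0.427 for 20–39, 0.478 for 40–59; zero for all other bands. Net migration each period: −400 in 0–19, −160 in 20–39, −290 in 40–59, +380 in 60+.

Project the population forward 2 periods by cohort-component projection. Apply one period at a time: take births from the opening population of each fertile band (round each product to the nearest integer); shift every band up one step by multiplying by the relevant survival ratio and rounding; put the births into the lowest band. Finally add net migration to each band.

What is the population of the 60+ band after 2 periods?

25249

Numbering the bands 1..4 from youngest to oldest:
Period 1.
Births: 15800 × 0.427 = 6747  |  13800 × 0.478 = 6596 — total 13343
Band 2: 5500 × 0.95 = 5225
Band 3: 15800 × 0.943 = 14899
Band 4: 13800 × 0.96 + 3100 × 0.688 = 13248 + 2133 = 15381
Net migration: Band 1 − 400 → 12943; Band 2 − 160 → 5065; Band 3 − 290 → 14609; Band 4 + 380 → 15761
End of period: [12943, 5065, 14609, 15761]
Period 2.
Births: 5065 × 0.427 = 2163  |  14609 × 0.478 = 6983 — total 9146
Band 2: 12943 × 0.95 = 12296
Band 3: 5065 × 0.943 = 4776
Band 4: 14609 × 0.96 + 15761 × 0.688 = 14025 + 10844 = 24869
Net migration: Band 1 − 400 → 8746; Band 2 − 160 → 12136; Band 3 − 290 → 4486; Band 4 + 380 → 25249
End of period: [8746, 12136, 4486, 25249]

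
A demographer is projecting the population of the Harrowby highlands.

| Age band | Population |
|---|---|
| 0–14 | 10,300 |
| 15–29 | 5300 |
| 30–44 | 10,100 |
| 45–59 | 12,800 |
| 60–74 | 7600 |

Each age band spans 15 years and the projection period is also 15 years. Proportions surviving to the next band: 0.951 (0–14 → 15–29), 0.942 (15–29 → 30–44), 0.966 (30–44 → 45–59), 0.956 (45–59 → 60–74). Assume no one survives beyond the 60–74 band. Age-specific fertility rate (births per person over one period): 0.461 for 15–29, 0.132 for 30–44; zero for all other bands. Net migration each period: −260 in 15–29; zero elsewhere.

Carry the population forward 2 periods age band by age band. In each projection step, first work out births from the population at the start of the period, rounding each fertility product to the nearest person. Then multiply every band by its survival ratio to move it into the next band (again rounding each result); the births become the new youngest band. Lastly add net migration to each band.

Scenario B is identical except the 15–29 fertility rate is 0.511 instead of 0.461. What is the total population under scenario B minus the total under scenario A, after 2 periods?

[period 1]
Births: 5300 × 0.461 = 2443, 10100 × 0.132 = 1333 → 3776
15–29: 10300 × 0.951 = 9795
30–44: 5300 × 0.942 = 4993
45–59: 10100 × 0.966 = 9757
60–74: 12800 × 0.956 = 12237
Net migration: 15–29 − 260 → 9535
→ [3776, 9535, 4993, 9757, 12237]
[period 2]
Births: 9535 × 0.461 = 4396, 4993 × 0.132 = 659 → 5055
15–29: 3776 × 0.951 = 3591
30–44: 9535 × 0.942 = 8982
45–59: 4993 × 0.966 = 4823
60–74: 9757 × 0.956 = 9328
Net migration: 15–29 − 260 → 3331
→ [5055, 3331, 8982, 4823, 9328]
Scenario A total after 2 periods: 31519
Scenario B projection —
[period 1]
Births: 5300 × 0.511 = 2708, 10100 × 0.132 = 1333 → 4041
15–29: 10300 × 0.951 = 9795
30–44: 5300 × 0.942 = 4993
45–59: 10100 × 0.966 = 9757
60–74: 12800 × 0.956 = 12237
Net migration: 15–29 − 260 → 9535
→ [4041, 9535, 4993, 9757, 12237]
[period 2]
Births: 9535 × 0.511 = 4872, 4993 × 0.132 = 659 → 5531
15–29: 4041 × 0.951 = 3843
30–44: 9535 × 0.942 = 8982
45–59: 4993 × 0.966 = 4823
60–74: 9757 × 0.956 = 9328
Net migration: 15–29 − 260 → 3583
→ [5531, 3583, 8982, 4823, 9328]
Scenario B total after 2 periods: 32247
Difference B − A = 32247 − 31519 = 728

728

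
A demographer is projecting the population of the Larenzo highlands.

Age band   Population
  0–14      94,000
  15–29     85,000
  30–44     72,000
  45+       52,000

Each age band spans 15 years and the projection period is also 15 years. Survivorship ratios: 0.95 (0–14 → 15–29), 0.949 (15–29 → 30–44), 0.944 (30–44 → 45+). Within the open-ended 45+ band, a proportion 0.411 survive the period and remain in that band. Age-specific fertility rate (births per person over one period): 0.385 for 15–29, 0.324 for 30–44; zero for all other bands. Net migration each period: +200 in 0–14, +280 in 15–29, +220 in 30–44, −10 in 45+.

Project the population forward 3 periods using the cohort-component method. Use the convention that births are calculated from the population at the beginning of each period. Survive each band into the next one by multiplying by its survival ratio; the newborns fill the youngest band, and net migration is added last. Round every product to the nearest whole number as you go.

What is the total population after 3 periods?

Period 1.
Births: 85000 × 0.385 = 32725  |  72000 × 0.324 = 23328 — total 56053
15–29: 94000 × 0.95 = 89300
30–44: 85000 × 0.949 = 80665
45+: 72000 × 0.944 + 52000 × 0.411 = 67968 + 21372 = 89340
Net migration: 0–14 + 200 → 56253; 15–29 + 280 → 89580; 30–44 + 220 → 80885; 45+ − 10 → 89330
Population now: 0–14=56253, 15–29=89580, 30–44=80885, 45+=89330
Period 2.
Births: 89580 × 0.385 = 34488  |  80885 × 0.324 = 26207 — total 60695
15–29: 56253 × 0.95 = 53440
30–44: 89580 × 0.949 = 85011
45+: 80885 × 0.944 + 89330 × 0.411 = 76355 + 36715 = 113070
Net migration: 0–14 + 200 → 60895; 15–29 + 280 → 53720; 30–44 + 220 → 85231; 45+ − 10 → 113060
Population now: 0–14=60895, 15–29=53720, 30–44=85231, 45+=113060
Period 3.
Births: 53720 × 0.385 = 20682  |  85231 × 0.324 = 27615 — total 48297
15–29: 60895 × 0.95 = 57850
30–44: 53720 × 0.949 = 50980
45+: 85231 × 0.944 + 113060 × 0.411 = 80458 + 46468 = 126926
Net migration: 0–14 + 200 → 48497; 15–29 + 280 → 58130; 30–44 + 220 → 51200; 45+ − 10 → 126916
Population now: 0–14=48497, 15–29=58130, 30–44=51200, 45+=126916
Total after period 3: 48497 + 58130 + 51200 + 126916 = 284743

284743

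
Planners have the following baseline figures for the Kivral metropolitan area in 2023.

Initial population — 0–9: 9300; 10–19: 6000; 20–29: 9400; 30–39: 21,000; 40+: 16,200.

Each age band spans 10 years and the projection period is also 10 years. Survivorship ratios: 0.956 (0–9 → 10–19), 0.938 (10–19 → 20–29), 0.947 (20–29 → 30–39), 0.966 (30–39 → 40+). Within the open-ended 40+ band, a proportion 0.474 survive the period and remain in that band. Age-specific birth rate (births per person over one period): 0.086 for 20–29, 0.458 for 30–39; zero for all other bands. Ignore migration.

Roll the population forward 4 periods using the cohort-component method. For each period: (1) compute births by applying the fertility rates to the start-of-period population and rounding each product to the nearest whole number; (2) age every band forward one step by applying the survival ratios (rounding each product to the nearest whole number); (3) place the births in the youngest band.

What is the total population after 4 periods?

35364

Numbering the groups 1..5 from youngest to oldest:
[period 1]
Births: 9400 × 0.086 = 808, 21000 × 0.458 = 9618 → 10426
Group 2: 9300 × 0.956 = 8891
Group 3: 6000 × 0.938 = 5628
Group 4: 9400 × 0.947 = 8902
Group 5: 21000 × 0.966 + 16200 × 0.474 = 20286 + 7679 = 27965
End of period: [10426, 8891, 5628, 8902, 27965]
[period 2]
Births: 5628 × 0.086 = 484, 8902 × 0.458 = 4077 → 4561
Group 2: 10426 × 0.956 = 9967
Group 3: 8891 × 0.938 = 8340
Group 4: 5628 × 0.947 = 5330
Group 5: 8902 × 0.966 + 27965 × 0.474 = 8599 + 13255 = 21854
End of period: [4561, 9967, 8340, 5330, 21854]
[period 3]
Births: 8340 × 0.086 = 717, 5330 × 0.458 = 2441 → 3158
Group 2: 4561 × 0.956 = 4360
Group 3: 9967 × 0.938 = 9349
Group 4: 8340 × 0.947 = 7898
Group 5: 5330 × 0.966 + 21854 × 0.474 = 5149 + 10359 = 15508
End of period: [3158, 4360, 9349, 7898, 15508]
[period 4]
Births: 9349 × 0.086 = 804, 7898 × 0.458 = 3617 → 4421
Group 2: 3158 × 0.956 = 3019
Group 3: 4360 × 0.938 = 4090
Group 4: 9349 × 0.947 = 8854
Group 5: 7898 × 0.966 + 15508 × 0.474 = 7629 + 7351 = 14980
End of period: [4421, 3019, 4090, 8854, 14980]
Total after period 4: 4421 + 3019 + 4090 + 8854 + 14980 = 35364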